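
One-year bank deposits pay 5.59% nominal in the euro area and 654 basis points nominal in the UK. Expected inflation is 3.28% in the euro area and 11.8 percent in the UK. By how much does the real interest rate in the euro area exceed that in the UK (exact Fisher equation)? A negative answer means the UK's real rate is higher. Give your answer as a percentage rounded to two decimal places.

The euro area: (1 + 0.0559)/(1 + 0.0328) − 1 = 2.2366%
The UK: (1 + 0.0654)/(1 + 0.1180) − 1 = -4.7048%
Differential = 2.2366% − (-4.7048%) = 6.9415% → 6.94%.

6.94%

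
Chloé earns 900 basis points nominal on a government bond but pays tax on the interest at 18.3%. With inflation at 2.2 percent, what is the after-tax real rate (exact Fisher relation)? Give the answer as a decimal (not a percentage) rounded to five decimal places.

After-tax nominal return = 9% × (1 − 0.183) = 7.3530%.
1 + r = 1.07353 / 1.02200 = 1.050421
After-tax real rate = 1.050421 − 1 → 0.05042.

0.05042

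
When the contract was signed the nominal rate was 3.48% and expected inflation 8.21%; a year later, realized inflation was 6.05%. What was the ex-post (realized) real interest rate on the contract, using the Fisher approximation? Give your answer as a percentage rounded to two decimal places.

Ex-post: 3.48% − 6.05% = -2.570%
So the realized real rate is -2.57%.

-2.57%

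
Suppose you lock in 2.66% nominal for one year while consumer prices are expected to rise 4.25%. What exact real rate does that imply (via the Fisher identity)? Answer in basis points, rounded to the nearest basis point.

By the Fisher identity, 1 + r = (1 + i)/(1 + π).
1 + r = 1.02660 / 1.04250 = 0.984748
r = 0.984748 − 1 = -1.5252%, i.e. -153 basis points.

-153 basis points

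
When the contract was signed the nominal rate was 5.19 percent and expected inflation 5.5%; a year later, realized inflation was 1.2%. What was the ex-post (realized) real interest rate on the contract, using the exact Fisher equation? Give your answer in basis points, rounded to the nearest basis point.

Ex-post: (1 + 0.0519)/(1 + 0.0120) − 1 = 3.9427%
So the realized real rate is 394 basis points.

394 basis points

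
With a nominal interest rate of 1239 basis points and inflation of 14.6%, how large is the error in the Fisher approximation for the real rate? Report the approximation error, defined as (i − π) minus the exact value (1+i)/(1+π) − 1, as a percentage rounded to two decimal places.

-0.28%

Approximate: r ≈ 12.390% − 14.600% = -2.2100%
Exact: (1 + 0.1239)/(1 + 0.1460) − 1 = -1.9284%
Error = -2.2100% − (-1.9284%) = -0.2816% → -0.28%.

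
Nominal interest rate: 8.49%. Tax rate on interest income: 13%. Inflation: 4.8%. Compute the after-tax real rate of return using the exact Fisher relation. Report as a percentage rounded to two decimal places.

After-tax nominal return = 8.49% × (1 − 0.13) = 7.3863%.
1 + r = 1.073863 / 1.04800 = 1.024678
After-tax real rate = 1.024678 − 1 → 2.47%.

2.47%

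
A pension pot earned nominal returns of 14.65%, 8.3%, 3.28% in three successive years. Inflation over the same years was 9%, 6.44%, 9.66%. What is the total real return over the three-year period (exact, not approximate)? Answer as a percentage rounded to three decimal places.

Nominal growth factor = 1.1465 × 1.0830 × 1.0328 = 1.282386
Price-level growth factor = 1.0900 × 1.0644 × 1.0966 = 1.272271
Real growth factor = 1.282386 / 1.272271 = 1.007950
Total real return = 1.007950 − 1 → 0.795%.

0.795%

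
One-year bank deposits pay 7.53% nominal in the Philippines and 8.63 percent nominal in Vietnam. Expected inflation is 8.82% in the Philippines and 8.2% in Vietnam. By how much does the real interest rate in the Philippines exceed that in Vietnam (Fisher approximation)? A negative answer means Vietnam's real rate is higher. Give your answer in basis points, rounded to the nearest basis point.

-172 basis points

The Philippines: 7.53% − 8.82% = -1.290%
Vietnam: 8.63% − 8.2% = 0.430%
Differential = -1.720% → -172 basis points.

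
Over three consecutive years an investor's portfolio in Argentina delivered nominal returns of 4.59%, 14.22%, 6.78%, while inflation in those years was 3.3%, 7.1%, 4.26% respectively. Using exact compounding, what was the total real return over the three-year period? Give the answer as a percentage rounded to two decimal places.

10.59%

Nominal growth factor = 1.0459 × 1.1422 × 1.0678 = 1.275623
Price-level growth factor = 1.0330 × 1.0710 × 1.0426 = 1.153473
Real growth factor = 1.275623 / 1.153473 = 1.105897
Total real return = 1.105897 − 1 → 10.59%.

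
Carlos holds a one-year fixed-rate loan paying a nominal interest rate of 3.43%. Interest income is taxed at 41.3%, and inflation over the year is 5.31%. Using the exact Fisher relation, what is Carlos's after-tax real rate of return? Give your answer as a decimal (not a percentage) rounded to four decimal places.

-0.0313

After-tax nominal return = 3.43% × (1 − 0.413) = 2.01341%.
1 + r = 1.0201341 / 1.05310 = 0.968696
After-tax real rate = 0.968696 − 1 → -0.0313.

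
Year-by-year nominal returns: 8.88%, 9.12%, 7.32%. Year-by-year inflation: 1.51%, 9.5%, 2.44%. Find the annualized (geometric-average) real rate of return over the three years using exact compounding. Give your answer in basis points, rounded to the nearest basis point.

384 basis points

Compound the nominal returns: 1.0888 × 1.0912 × 1.0732 = 1.27506737.
Compound inflation: 1.0151 × 1.0950 × 1.0244 = 1.13865594.
Deflate: 1.27506737 / 1.13865594 = 1.11980040.
Annualized real rate = 1.11980040^(1/3) − 1 = 3.8437% → 384 basis points.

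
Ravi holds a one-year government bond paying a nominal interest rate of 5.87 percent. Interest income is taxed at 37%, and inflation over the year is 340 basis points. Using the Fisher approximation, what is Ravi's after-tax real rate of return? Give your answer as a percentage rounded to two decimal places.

After-tax nominal return = 5.87% × (1 − 0.37) = 3.6981%.
r ≈ 3.6981% − 3.4% → 0.30%.

0.30%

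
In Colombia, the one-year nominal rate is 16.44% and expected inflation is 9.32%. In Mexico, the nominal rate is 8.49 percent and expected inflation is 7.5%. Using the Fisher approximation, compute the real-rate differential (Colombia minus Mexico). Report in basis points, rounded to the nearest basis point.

Colombia: 16.44% − 9.32% = 7.120%
Mexico: 8.49% − 7.5% = 0.990%
Differential = 6.130% → 613 basis points.

613 basis points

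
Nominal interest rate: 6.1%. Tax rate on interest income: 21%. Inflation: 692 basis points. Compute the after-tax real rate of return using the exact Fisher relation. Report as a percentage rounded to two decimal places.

-1.97%

After-tax nominal return = 6.1% × (1 − 0.21) = 4.8190%.
1 + r = 1.04819 / 1.06920 = 0.9803498
After-tax real rate = 0.9803498 − 1 → -1.97%.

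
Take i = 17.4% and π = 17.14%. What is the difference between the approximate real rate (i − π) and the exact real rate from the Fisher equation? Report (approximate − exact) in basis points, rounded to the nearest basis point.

4 basis points

Approximate: r ≈ 17.400% − 17.140% = 0.2600%
Exact: (1 + 0.1740)/(1 + 0.1714) − 1 = 0.2220%
Error = 0.2600% − 0.2220% = 0.0380% → 4 basis points.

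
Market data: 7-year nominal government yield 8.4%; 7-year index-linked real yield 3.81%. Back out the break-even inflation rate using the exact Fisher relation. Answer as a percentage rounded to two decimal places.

(1 + π) = (1 + i)/(1 + r) = 1.08400 / 1.03810 = 1.044215
Break-even inflation = 1.044215 − 1 → 4.42%.

4.42%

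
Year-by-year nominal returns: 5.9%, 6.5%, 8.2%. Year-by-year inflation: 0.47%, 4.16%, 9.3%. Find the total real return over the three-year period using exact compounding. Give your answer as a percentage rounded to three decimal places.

6.688%

Compound the nominal returns: 1.0590 × 1.0650 × 1.0820 = 1.220317.
Compound inflation: 1.0047 × 1.0416 × 1.0930 = 1.143820.
Deflate: 1.220317 / 1.143820 = 1.066879.
Total real return = 1.066879 − 1 → 6.688%.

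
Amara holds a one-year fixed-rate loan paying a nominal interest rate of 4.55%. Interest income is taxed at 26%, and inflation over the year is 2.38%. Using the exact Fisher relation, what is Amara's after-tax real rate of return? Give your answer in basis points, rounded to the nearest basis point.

96 basis points

After-tax nominal return = 4.55% × (1 − 0.26) = 3.3670%.
1 + r = 1.03367 / 1.02380 = 1.009641
After-tax real rate = 1.009641 − 1 → 96 basis points.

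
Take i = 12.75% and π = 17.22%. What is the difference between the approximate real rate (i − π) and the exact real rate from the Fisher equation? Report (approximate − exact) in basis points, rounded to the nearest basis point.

-66 basis points

Approximate: r ≈ 12.750% − 17.220% = -4.4700%
Exact: (1 + 0.1275)/(1 + 0.1722) − 1 = -3.8133%
Error = -4.4700% − (-3.8133%) = -0.6567% → -66 basis points.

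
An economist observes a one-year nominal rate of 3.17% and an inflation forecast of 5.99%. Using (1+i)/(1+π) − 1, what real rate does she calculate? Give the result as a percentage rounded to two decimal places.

By the Fisher equation, 1 + r = (1 + i)/(1 + π).
1 + r = 1.03170 / 1.05990 = 0.973394
r = 0.973394 − 1 = -2.6606%, i.e. -2.66%.

-2.66%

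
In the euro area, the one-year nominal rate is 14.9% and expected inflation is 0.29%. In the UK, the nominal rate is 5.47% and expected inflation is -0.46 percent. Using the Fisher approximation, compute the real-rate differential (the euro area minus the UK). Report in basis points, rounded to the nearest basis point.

868 basis points

The euro area: 14.9% − 0.29% = 14.610%
The UK: 5.47% − (-0.46%) = 5.930%
Differential = 8.680% → 868 basis points.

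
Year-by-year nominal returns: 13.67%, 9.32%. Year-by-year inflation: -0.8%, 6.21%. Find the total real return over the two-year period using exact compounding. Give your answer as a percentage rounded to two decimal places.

Nominal growth factor = 1.1367 × 1.0932 = 1.242640
Price-level growth factor = 0.9920 × 1.0621 = 1.053603
Real growth factor = 1.242640 / 1.053603 = 1.179420
Total real return = 1.179420 − 1 → 17.94%.

17.94%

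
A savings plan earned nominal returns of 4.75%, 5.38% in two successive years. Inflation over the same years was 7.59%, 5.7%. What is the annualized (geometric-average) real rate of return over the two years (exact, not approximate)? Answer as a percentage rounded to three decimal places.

Nominal growth factor = 1.0475 × 1.0538 = 1.10385550
Price-level growth factor = 1.0759 × 1.0570 = 1.13722630
Real growth factor = 1.10385550 / 1.13722630 = 0.97065597
Annualized real rate = 0.97065597^(1/2) − 1 = -1.4781% → -1.478%.

-1.478%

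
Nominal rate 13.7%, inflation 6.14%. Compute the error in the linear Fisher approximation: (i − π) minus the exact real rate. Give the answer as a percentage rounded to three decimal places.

0.437%

Approximate: r ≈ 13.700% − 6.140% = 7.5600%
Exact: (1 + 0.1370)/(1 + 0.0614) − 1 = 7.1227%
Error = 7.5600% − 7.1227% = 0.4373% → 0.437%.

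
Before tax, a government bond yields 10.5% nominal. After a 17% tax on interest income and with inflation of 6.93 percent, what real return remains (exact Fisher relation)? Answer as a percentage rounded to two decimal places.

1.67%

After-tax nominal return = 10.5% × (1 − 0.17) = 8.7150%.
1 + r = 1.08715 / 1.06930 = 1.016693
After-tax real rate = 1.016693 − 1 → 1.67%.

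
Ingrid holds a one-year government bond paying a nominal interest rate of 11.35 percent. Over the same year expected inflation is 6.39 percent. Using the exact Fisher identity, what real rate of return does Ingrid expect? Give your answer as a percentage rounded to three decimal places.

4.662%

By the Fisher identity, 1 + r = (1 + i)/(1 + π).
1 + r = 1.11350 / 1.06390 = 1.046621
r = 1.046621 − 1 = 4.6621%, i.e. 4.662%.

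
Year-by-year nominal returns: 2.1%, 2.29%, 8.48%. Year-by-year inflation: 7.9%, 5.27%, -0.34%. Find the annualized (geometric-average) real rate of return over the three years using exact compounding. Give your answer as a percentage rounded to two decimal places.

Compound the nominal returns: 1.0210 × 1.0229 × 1.0848 = 1.13294440.
Compound inflation: 1.0790 × 1.0527 × 0.9966 = 1.13200136.
Deflate: 1.13294440 / 1.13200136 = 1.00083307.
Annualized real rate = 1.00083307^(1/3) − 1 = 0.0278% → 0.03%.

0.03%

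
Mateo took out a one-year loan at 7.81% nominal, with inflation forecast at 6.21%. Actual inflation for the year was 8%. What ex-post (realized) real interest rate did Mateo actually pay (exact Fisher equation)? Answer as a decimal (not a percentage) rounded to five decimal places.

-0.00176

Ex-post: (1 + 0.0781)/(1 + 0.0800) − 1 = -0.1759%
So the realized real rate is -0.00176.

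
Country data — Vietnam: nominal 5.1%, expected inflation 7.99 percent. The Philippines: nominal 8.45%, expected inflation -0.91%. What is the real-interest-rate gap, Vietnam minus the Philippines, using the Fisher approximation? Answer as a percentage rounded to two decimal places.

Vietnam: 5.1% − 7.99% = -2.890%
The Philippines: 8.45% − (-0.91%) = 9.360%
Differential = -12.250% → -12.25%.

-12.25%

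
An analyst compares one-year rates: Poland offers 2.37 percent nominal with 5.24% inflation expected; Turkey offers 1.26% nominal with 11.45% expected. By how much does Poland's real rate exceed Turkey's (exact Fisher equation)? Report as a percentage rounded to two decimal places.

6.42%

Poland: (1 + 0.0237)/(1 + 0.0524) − 1 = -2.7271%
Turkey: (1 + 0.0126)/(1 + 0.1145) − 1 = -9.1431%
Differential = -2.7271% − (-9.1431%) = 6.4160% → 6.42%.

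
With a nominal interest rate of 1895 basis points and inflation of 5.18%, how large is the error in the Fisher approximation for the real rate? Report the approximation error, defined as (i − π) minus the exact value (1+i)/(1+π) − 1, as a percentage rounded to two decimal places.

0.68%

Approximate: r ≈ 18.950% − 5.180% = 13.7700%
Exact: (1 + 0.1895)/(1 + 0.0518) − 1 = 13.0918%
Error = 13.7700% − 13.0918% = 0.6782% → 0.68%.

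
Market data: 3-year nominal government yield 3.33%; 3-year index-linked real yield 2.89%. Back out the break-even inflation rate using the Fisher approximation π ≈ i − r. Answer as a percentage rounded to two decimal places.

0.44%

π ≈ i − r = 3.33% − 2.89% → 0.44%.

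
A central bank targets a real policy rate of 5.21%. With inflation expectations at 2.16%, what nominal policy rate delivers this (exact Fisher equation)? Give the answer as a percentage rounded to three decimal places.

(1 + i) = (1 + r)(1 + π) = 1.05210 × 1.02160 = 1.07482536
i = 1.07482536 − 1, so the required nominal rate is 7.483%.

7.483%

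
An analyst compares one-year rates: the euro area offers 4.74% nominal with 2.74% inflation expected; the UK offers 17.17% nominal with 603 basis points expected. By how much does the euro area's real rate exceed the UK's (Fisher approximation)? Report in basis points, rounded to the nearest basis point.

The euro area: 4.74% − 2.74% = 2.000%
The UK: 17.17% − 6.03% = 11.140%
Differential = -9.140% → -914 basis points.

-914 basis points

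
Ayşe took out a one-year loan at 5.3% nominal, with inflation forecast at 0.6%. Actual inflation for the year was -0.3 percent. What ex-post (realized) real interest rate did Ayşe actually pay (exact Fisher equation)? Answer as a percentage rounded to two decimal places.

5.62%

Ex-post: (1 + 0.0530)/(1 − 0.0030) − 1 = 5.6169%
So the realized real rate is 5.62%.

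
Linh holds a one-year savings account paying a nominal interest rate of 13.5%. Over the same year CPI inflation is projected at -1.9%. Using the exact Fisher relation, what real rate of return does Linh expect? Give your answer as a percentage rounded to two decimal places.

By the Fisher relation, 1 + r = (1 + i)/(1 + π).
1 + r = 1.13500 / 0.98100 = 1.156983
r = 1.156983 − 1 = 15.6983%, i.e. 15.70%.

15.70%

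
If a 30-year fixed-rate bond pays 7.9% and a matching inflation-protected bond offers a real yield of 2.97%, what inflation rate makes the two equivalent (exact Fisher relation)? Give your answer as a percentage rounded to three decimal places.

4.788%

(1 + π) = (1 + i)/(1 + r) = 1.07900 / 1.02970 = 1.047878
Break-even inflation = 1.047878 − 1 → 4.788%.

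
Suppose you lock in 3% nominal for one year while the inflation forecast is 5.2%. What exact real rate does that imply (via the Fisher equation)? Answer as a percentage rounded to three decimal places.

1 + r = 1.03000 / 1.05200 = 0.979087
r = 0.979087 − 1 = -2.0913%, i.e. -2.091%.

-2.091%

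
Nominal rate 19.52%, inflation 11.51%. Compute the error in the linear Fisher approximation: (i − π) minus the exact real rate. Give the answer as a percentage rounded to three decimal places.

Approximate: r ≈ 19.520% − 11.510% = 8.0100%
Exact: (1 + 0.1952)/(1 + 0.1151) − 1 = 7.1832%
Error = 8.0100% − 7.1832% = 0.8268% → 0.827%.

0.827%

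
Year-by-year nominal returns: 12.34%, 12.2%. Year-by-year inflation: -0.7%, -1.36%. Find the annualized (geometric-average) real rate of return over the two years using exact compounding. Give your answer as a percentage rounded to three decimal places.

Compound the nominal returns: 1.1234 × 1.1220 = 1.26045480.
Compound inflation: 0.9930 × 0.9864 = 0.97949520.
Deflate: 1.26045480 / 0.97949520 = 1.28684122.
Annualized real rate = 1.28684122^(1/2) − 1 = 13.4390% → 13.439%.

13.439%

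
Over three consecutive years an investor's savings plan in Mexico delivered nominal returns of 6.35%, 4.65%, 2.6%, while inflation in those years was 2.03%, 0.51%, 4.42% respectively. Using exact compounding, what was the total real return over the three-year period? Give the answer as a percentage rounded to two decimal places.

Nominal growth factor = 1.0635 × 1.0465 × 1.0260 = 1.141890
Price-level growth factor = 1.0203 × 1.0051 × 1.0442 = 1.070831
Real growth factor = 1.141890 / 1.070831 = 1.066359
Total real return = 1.066359 − 1 → 6.64%.

6.64%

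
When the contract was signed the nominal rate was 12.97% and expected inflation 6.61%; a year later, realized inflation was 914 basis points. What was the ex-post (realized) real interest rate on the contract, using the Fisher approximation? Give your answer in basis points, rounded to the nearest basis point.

Ex-post: 12.97% − 9.14% = 3.830%
So the realized real rate is 383 basis points.

383 basis points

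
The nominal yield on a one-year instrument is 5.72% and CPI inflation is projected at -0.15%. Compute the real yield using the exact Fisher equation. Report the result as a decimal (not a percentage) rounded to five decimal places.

0.05879

By the Fisher relation, 1 + r = (1 + i)/(1 + π).
1 + r = 1.05720 / 0.99850 = 1.058788
r = 1.058788 − 1 = 5.8788%, i.e. 0.05879.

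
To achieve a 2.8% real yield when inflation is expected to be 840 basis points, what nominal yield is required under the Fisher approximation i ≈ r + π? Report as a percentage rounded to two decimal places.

i ≈ r + π = 2.8% + 8.4% = 11.20%.

11.20%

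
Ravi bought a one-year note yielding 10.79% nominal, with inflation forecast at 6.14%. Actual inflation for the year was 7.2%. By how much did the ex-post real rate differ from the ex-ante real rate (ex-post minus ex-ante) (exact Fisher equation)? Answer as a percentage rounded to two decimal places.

Ex-ante: (1 + 0.1079)/(1 + 0.0614) − 1 = 4.3810%
Ex-post: (1 + 0.1079)/(1 + 0.0720) − 1 = 3.3489%
Difference (ex-post − ex-ante) = -1.0321% → -1.03%.

-1.03%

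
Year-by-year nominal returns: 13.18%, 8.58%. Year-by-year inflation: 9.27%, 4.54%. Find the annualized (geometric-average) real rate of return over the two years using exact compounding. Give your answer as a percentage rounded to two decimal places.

Nominal growth factor = 1.1318 × 1.0858 = 1.22890844
Price-level growth factor = 1.0927 × 1.0454 = 1.14230858
Real growth factor = 1.22890844 / 1.14230858 = 1.07581127
Annualized real rate = 1.07581127^(1/2) − 1 = 3.7213% → 3.72%.

3.72%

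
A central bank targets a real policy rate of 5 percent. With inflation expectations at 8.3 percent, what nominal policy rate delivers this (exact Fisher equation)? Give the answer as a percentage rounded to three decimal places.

13.715%

(1 + i) = (1 + r)(1 + π) = 1.05000 × 1.08300 = 1.13715
i = 1.13715 − 1, so the required nominal rate is 13.715%.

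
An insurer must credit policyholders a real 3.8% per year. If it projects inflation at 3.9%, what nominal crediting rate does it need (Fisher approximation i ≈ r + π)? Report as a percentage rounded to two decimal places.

7.70%

i ≈ r + π = 3.8% + 3.9% = 7.70%.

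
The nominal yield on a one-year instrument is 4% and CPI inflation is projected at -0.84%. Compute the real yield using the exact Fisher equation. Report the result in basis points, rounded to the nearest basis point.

488 basis points

1 + r = 1.04000 / 0.99160 = 1.048810
r = 1.048810 − 1 = 4.8810%, i.e. 488 basis points.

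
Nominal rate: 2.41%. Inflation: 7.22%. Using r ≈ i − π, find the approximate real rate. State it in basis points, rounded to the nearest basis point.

-481 basis points

r ≈ i − π = 2.41% − 7.22% = -481 basis points.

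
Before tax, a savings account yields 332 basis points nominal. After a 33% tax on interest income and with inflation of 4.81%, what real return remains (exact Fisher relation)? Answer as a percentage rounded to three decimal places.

After-tax nominal return = 3.32% × (1 − 0.33) = 2.2244%.
1 + r = 1.022244 / 1.04810 = 0.975331
After-tax real rate = 0.975331 − 1 → -2.467%.

-2.467%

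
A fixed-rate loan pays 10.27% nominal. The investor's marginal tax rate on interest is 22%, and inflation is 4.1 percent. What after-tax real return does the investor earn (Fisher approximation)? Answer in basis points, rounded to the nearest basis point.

391 basis points

After-tax nominal return = 10.27% × (1 − 0.22) = 8.0106%.
r ≈ 8.0106% − 4.1% → 391 basis points.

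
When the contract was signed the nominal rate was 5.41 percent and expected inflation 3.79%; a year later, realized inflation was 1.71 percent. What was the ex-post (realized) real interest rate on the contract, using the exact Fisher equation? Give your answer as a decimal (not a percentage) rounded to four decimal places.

Ex-post: (1 + 0.0541)/(1 + 0.0171) − 1 = 3.6378%
So the realized real rate is 0.0364.

0.0364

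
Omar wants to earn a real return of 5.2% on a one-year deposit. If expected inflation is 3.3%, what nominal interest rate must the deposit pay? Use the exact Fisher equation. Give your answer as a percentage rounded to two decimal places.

(1 + i) = (1 + r)(1 + π) = 1.05200 × 1.03300 = 1.086716
i = 1.086716 − 1, so the required nominal rate is 8.67%.

8.67%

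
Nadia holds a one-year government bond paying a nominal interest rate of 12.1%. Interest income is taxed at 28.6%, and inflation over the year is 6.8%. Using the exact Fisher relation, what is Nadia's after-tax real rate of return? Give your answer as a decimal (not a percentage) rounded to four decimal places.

0.0172

After-tax nominal return = 12.1% × (1 − 0.286) = 8.6394%.
1 + r = 1.086394 / 1.06800 = 1.017223
After-tax real rate = 1.017223 − 1 → 0.0172.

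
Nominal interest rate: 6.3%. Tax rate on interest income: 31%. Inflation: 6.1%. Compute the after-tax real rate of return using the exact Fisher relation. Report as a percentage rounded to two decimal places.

-1.65%

After-tax nominal return = 6.3% × (1 − 0.31) = 4.3470%.
1 + r = 1.04347 / 1.06100 = 0.983478
After-tax real rate = 0.983478 − 1 → -1.65%.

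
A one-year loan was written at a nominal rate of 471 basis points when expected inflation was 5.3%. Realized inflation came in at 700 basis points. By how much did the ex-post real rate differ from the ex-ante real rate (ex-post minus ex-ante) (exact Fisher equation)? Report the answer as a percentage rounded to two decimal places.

Ex-ante: (1 + 0.0471)/(1 + 0.0530) − 1 = -0.5603%
Ex-post: (1 + 0.0471)/(1 + 0.0700) − 1 = -2.1402%
Difference (ex-post − ex-ante) = -1.5799% → -1.58%.

-1.58%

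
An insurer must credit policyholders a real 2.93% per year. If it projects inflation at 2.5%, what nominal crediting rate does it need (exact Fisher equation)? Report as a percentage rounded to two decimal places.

5.50%

(1 + i) = (1 + r)(1 + π) = 1.02930 × 1.02500 = 1.0550325
i = 1.0550325 − 1, so the required nominal rate is 5.50%.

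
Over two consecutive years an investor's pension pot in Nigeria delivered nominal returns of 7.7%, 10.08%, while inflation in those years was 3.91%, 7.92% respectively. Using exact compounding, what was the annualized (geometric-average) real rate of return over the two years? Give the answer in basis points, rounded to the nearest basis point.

Nominal growth factor = 1.0770 × 1.1008 = 1.18556160
Price-level growth factor = 1.0391 × 1.0792 = 1.12139672
Real growth factor = 1.18556160 / 1.12139672 = 1.05721872
Annualized real rate = 1.05721872^(1/2) − 1 = 2.8211% → 282 basis points.

282 basis points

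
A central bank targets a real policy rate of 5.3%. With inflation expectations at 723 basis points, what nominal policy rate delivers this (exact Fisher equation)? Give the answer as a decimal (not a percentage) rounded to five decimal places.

(1 + i) = (1 + r)(1 + π) = 1.05300 × 1.07230 = 1.1291319
i = 1.1291319 − 1, so the required nominal rate is 0.12913.

0.12913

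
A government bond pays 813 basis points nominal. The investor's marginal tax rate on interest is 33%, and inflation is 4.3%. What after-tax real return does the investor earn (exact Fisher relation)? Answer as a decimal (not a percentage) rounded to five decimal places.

After-tax nominal return = 8.13% × (1 − 0.33) = 5.4471%.
1 + r = 1.054471 / 1.04300 = 1.010998
After-tax real rate = 1.010998 − 1 → 0.01100.

0.01100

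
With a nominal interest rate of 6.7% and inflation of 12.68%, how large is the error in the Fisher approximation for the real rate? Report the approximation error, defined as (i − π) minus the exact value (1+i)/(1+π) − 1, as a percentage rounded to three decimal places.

Approximate: r ≈ 6.700% − 12.680% = -5.9800%
Exact: (1 + 0.0670)/(1 + 0.1268) − 1 = -5.3071%
Error = -5.9800% − (-5.3071%) = -0.6729% → -0.673%.

-0.673%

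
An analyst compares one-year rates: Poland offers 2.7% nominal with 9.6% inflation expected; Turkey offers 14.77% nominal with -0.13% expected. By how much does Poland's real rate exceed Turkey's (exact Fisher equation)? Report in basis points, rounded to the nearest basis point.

Poland: (1 + 0.0270)/(1 + 0.0960) − 1 = -6.29562%
Turkey: (1 + 0.1477)/(1 − 0.0013) − 1 = 14.91940%
Differential = -6.29562% − 14.91940% = -21.21502% → -2122 basis points.

-2122 basis points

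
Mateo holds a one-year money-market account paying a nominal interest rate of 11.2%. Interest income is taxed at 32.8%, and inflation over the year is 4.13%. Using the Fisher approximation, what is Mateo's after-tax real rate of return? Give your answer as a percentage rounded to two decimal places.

3.40%

After-tax nominal return = 11.2% × (1 − 0.328) = 7.5264%.
r ≈ 7.5264% − 4.13% → 3.40%.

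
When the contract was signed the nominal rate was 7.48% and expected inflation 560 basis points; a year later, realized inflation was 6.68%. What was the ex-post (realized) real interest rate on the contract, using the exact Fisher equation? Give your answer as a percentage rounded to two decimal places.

0.75%

Ex-post: (1 + 0.0748)/(1 + 0.0668) − 1 = 0.7499%
So the realized real rate is 0.75%.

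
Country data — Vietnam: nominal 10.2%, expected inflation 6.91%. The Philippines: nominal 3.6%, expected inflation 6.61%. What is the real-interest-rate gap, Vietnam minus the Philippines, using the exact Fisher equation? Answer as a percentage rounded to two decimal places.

Vietnam: (1 + 0.1020)/(1 + 0.0691) − 1 = 3.0774%
The Philippines: (1 + 0.0360)/(1 + 0.0661) − 1 = -2.8234%
Differential = 3.0774% − (-2.8234%) = 5.9007% → 5.90%.

5.90%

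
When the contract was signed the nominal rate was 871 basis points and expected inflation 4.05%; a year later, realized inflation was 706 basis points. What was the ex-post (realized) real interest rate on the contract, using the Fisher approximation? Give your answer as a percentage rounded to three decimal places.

1.650%

Ex-post: 8.71% − 7.06% = 1.650%
So the realized real rate is 1.650%.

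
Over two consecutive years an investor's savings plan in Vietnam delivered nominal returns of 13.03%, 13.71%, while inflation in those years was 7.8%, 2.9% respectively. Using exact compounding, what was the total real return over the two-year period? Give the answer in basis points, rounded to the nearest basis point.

Compound the nominal returns: 1.1303 × 1.1371 = 1.285264.
Compound inflation: 1.0780 × 1.0290 = 1.109262.
Deflate: 1.285264 / 1.109262 = 1.158666.
Total real return = 1.158666 − 1 → 1587 basis points.

1587 basis points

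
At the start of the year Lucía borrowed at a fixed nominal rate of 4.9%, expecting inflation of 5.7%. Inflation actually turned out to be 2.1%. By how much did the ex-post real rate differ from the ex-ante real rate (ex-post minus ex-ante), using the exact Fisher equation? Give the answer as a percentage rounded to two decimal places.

3.50%

Ex-ante: (1 + 0.0490)/(1 + 0.0570) − 1 = -0.7569%
Ex-post: (1 + 0.0490)/(1 + 0.0210) − 1 = 2.7424%
Difference (ex-post − ex-ante) = 3.4993% → 3.50%.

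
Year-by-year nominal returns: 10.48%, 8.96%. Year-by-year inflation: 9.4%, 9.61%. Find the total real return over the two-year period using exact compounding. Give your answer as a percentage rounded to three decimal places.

Compound the nominal returns: 1.1048 × 1.0896 = 1.203790.
Compound inflation: 1.0940 × 1.0961 = 1.199133.
Deflate: 1.203790 / 1.199133 = 1.003883.
Total real return = 1.003883 − 1 → 0.388%.

0.388%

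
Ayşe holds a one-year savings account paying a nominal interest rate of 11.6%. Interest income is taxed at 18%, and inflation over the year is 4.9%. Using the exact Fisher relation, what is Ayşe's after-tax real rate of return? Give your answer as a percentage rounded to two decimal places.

4.40%

After-tax nominal return = 11.6% × (1 − 0.18) = 9.5120%.
1 + r = 1.09512 / 1.04900 = 1.043966
After-tax real rate = 1.043966 − 1 → 4.40%.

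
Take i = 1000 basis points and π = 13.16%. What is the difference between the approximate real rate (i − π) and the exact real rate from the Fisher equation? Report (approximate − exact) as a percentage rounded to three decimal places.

-0.367%

Approximate: r ≈ 10.000% − 13.160% = -3.1600%
Exact: (1 + 0.1000)/(1 + 0.1316) − 1 = -2.79251%
Error = -3.1600% − (-2.79251%) = -0.36749% → -0.367%.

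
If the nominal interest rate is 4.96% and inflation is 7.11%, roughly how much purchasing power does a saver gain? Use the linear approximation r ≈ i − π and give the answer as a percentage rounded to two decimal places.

r ≈ i − π = 4.96% − 7.11% = -2.15%.

-2.15%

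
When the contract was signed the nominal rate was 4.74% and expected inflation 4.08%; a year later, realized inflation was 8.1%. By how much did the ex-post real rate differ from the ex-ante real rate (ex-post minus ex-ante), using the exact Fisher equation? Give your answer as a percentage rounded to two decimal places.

Ex-ante: (1 + 0.0474)/(1 + 0.0408) − 1 = 0.6341%
Ex-post: (1 + 0.0474)/(1 + 0.0810) − 1 = -3.1082%
Difference (ex-post − ex-ante) = -3.7424% → -3.74%.

-3.74%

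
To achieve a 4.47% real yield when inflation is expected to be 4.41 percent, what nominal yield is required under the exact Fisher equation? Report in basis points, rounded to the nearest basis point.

908 basis points

(1 + i) = (1 + r)(1 + π) = 1.04470 × 1.04410 = 1.09077127
i = 1.09077127 − 1, so the required nominal rate is 908 basis points.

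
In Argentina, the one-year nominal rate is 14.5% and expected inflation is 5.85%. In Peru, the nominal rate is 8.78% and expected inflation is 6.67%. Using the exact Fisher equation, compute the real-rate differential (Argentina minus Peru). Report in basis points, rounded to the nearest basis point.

619 basis points

Argentina: (1 + 0.1450)/(1 + 0.0585) − 1 = 8.1719%
Peru: (1 + 0.0878)/(1 + 0.0667) − 1 = 1.9781%
Differential = 8.1719% − 1.9781% = 6.1939% → 619 basis points.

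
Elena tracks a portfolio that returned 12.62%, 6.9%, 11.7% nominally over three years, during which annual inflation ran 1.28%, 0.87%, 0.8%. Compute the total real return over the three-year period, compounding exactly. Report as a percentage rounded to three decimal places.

30.587%

Nominal growth factor = 1.1262 × 1.0690 × 1.1170 = 1.344765
Price-level growth factor = 1.0128 × 1.0087 × 1.0080 = 1.029784
Real growth factor = 1.344765 / 1.029784 = 1.305871
Total real return = 1.305871 − 1 → 30.587%.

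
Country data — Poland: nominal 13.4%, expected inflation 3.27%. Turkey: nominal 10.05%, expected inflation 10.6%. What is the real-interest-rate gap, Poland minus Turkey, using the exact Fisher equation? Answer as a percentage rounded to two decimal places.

Poland: (1 + 0.1340)/(1 + 0.0327) − 1 = 9.8092%
Turkey: (1 + 0.1005)/(1 + 0.1060) − 1 = -0.4973%
Differential = 9.8092% − (-0.4973%) = 10.3065% → 10.31%.

10.31%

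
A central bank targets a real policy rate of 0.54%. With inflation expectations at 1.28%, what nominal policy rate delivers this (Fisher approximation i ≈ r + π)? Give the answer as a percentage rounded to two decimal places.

i ≈ r + π = 0.54% + 1.28% = 1.82%.

1.82%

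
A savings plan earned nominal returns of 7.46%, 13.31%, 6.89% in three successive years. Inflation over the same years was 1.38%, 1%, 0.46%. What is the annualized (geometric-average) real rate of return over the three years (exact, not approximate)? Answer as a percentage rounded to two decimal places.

Compound the nominal returns: 1.0746 × 1.1331 × 1.0689 = 1.30152392.
Compound inflation: 1.0138 × 1.0100 × 1.0046 = 1.02864811.
Deflate: 1.30152392 / 1.02864811 = 1.26527614.
Annualized real rate = 1.26527614^(1/3) − 1 = 8.1588% → 8.16%.

8.16%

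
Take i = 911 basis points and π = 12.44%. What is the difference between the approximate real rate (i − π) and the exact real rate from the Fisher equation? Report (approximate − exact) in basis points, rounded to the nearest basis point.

-37 basis points

Approximate: r ≈ 9.110% − 12.440% = -3.3300%
Exact: (1 + 0.0911)/(1 + 0.1244) − 1 = -2.9616%
Error = -3.3300% − (-2.9616%) = -0.3684% → -37 basis points.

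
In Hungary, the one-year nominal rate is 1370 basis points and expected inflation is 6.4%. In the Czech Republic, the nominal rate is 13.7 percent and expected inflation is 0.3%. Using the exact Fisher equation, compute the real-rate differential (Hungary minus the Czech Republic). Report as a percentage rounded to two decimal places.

Hungary: (1 + 0.1370)/(1 + 0.0640) − 1 = 6.8609%
The Czech Republic: (1 + 0.1370)/(1 + 0.0030) − 1 = 13.3599%
Differential = 6.8609% − 13.3599% = -6.4990% → -6.50%.

-6.50%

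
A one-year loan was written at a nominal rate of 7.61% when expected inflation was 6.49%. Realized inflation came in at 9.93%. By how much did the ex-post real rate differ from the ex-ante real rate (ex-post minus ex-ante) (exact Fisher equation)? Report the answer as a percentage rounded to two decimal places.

-3.16%

Ex-ante: (1 + 0.0761)/(1 + 0.0649) − 1 = 1.0517%
Ex-post: (1 + 0.0761)/(1 + 0.0993) − 1 = -2.1104%
Difference (ex-post − ex-ante) = -3.1622% → -3.16%.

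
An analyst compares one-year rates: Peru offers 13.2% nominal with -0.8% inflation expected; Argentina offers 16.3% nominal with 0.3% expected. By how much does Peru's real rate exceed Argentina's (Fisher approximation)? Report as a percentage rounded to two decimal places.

Peru: 13.2% − (-0.8%) = 14.000%
Argentina: 16.3% − 0.3% = 16.000%
Differential = -2.000% → -2.00%.

-2.00%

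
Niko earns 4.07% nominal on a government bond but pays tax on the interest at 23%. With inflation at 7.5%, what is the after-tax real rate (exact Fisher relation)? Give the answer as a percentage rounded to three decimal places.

-4.061%

After-tax nominal return = 4.07% × (1 − 0.23) = 3.1339%.
1 + r = 1.031339 / 1.07500 = 0.9593851
After-tax real rate = 0.9593851 − 1 → -4.061%.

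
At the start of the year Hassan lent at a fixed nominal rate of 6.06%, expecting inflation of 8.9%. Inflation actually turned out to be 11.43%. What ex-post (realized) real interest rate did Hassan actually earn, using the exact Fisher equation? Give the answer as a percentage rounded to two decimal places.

Ex-post: (1 + 0.0606)/(1 + 0.1143) − 1 = -4.8192%
So the realized real rate is -4.82%.

-4.82%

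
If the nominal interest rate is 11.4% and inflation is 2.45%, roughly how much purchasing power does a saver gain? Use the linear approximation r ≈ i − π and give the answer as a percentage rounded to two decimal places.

r ≈ i − π = 11.4% − 2.45% = 8.95%.

8.95%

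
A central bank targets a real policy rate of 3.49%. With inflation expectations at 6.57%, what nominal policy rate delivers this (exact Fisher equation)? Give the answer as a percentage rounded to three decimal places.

(1 + i) = (1 + r)(1 + π) = 1.03490 × 1.06570 = 1.10289293
i = 1.10289293 − 1, so the required nominal rate is 10.289%.

10.289%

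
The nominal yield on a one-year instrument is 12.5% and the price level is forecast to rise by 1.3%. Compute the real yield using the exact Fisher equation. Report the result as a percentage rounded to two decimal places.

11.06%

By the Fisher identity, 1 + r = (1 + i)/(1 + π).
1 + r = 1.12500 / 1.01300 = 1.110563
r = 1.110563 − 1 = 11.0563%, i.e. 11.06%.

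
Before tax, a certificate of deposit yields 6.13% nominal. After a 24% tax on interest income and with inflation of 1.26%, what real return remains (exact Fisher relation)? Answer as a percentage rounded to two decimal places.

3.36%

After-tax nominal return = 6.13% × (1 − 0.24) = 4.6588%.
1 + r = 1.046588 / 1.01260 = 1.033565
After-tax real rate = 1.033565 − 1 → 3.36%.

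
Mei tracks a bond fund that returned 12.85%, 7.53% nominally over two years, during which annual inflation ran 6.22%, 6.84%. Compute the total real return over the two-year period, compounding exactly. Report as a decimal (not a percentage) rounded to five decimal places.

0.06928

Nominal growth factor = 1.1285 × 1.0753 = 1.213476
Price-level growth factor = 1.0622 × 1.0684 = 1.134854
Real growth factor = 1.213476 / 1.134854 = 1.069279
Total real return = 1.069279 − 1 → 0.06928.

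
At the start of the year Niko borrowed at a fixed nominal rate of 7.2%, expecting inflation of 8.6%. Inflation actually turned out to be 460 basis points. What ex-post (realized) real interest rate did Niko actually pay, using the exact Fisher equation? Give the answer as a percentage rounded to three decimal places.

2.486%

Ex-post: (1 + 0.0720)/(1 + 0.0460) − 1 = 2.4857%
So the realized real rate is 2.486%.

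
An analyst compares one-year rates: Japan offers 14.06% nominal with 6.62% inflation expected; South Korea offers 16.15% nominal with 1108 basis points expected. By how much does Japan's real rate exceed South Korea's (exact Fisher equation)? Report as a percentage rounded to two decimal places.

2.41%

Japan: (1 + 0.1406)/(1 + 0.0662) − 1 = 6.9781%
South Korea: (1 + 0.1615)/(1 + 0.1108) − 1 = 4.5643%
Differential = 6.9781% − 4.5643% = 2.4138% → 2.41%.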